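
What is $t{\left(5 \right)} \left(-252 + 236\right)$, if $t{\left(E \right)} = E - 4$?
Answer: $-16$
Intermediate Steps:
$t{\left(E \right)} = -4 + E$
$t{\left(5 \right)} \left(-252 + 236\right) = \left(-4 + 5\right) \left(-252 + 236\right) = 1 \left(-16\right) = -16$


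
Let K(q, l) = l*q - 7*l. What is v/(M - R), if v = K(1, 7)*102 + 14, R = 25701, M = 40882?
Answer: -4270/15181 ≈ -0.28127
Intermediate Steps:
K(q, l) = -7*l + l*q
v = -4270 (v = (7*(-7 + 1))*102 + 14 = (7*(-6))*102 + 14 = -42*102 + 14 = -4284 + 14 = -4270)
v/(M - R) = -4270/(40882 - 1*25701) = -4270/(40882 - 25701) = -4270/15181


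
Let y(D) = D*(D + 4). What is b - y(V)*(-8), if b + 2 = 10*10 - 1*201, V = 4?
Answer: 153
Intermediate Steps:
y(D) = D*(4 + D)
b = -103 (b = -2 + (10*10 - 1*201) = -2 + (100 - 201) = -2 - 101 = -103)
b - y(V)*(-8) = -103 - 4*(4 + 4)*(-8) = -103 - 4*8*(-8) = -103 - 32*(-8) = -103 - 1*(-256) = -103 + 256 = 153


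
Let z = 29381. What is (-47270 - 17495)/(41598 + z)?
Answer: -64765/70979 ≈ -0.91245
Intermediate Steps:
(-47270 - 17495)/(41598 + z) = (-47270 - 17495)/(41598 + 29381) = -64765/70979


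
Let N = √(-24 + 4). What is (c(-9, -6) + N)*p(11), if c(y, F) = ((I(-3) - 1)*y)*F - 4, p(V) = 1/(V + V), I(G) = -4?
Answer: -137/11 + I*√5/11 ≈ -12.455 + 0.20328*I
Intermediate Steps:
p(V) = 1/(2*V)
c(y, F) = -4 - 5*F*y (c(y, F) = ((-4 - 1)*y)*F - 4 = (-5*y)*F - 4 = -5*F*y - 4 = -4 - 5*F*y)
N = 2*I*√5 (N = √(-20) = 2*I*√5 ≈ 4.4721*I)
(c(-9, -6) + N)*p(11) = ((-4 - 5*(-6)*(-9)) + 2*I*√5)*((½)/11) = ((-4 - 270) + 2*I*√5)*((½)*(1/11)) = (-274 + 2*I*√5)*(1/22) = -137/11 + I*√5/11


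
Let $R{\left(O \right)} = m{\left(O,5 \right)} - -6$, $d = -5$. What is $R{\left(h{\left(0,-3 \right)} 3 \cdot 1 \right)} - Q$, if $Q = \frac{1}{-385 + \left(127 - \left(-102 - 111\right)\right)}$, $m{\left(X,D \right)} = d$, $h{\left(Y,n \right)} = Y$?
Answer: $\frac{46}{45} \approx 1.0222$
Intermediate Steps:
$m{\left(X,D \right)} = -5$
$Q = - \frac{1}{45}$ ($Q = \frac{1}{-385 + \left(127 - \left(-102 - 111\right)\right)} = \frac{1}{-385 + \left(127 - -213\right)} = \frac{1}{-385 + \left(127 + 213\right)} = \frac{1}{-385 + 340} = \frac{1}{-45} = - \frac{1}{45} \approx -0.022222$)
$R{\left(O \right)} = 1$ ($R{\left(O \right)} = -5 - -6 = -5 + 6 = 1$)
$R{\left(h{\left(0,-3 \right)} 3 \cdot 1 \right)} - Q = 1 - - \frac{1}{45} = 1 + \frac{1}{45} = \frac{46}{45}$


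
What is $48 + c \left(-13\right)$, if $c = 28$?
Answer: $-316$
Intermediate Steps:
$48 + c \left(-13\right) = 48 + 28 \left(-13\right) = 48 - 364 = -316$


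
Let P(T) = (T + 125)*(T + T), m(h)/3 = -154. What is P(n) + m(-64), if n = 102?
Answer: 45846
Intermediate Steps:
m(h) = -462 (m(h) = 3*(-154) = -462)
P(T) = 2*T*(125 + T) (P(T) = (125 + T)*(2*T) = 2*T*(125 + T))
P(n) + m(-64) = 2*102*(125 + 102) - 462 = 2*102*227 - 462 = 46308 - 462 = 45846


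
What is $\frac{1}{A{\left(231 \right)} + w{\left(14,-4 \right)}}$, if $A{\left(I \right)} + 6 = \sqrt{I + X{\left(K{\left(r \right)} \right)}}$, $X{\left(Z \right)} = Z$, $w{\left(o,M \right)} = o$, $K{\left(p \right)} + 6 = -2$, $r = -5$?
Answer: $- \frac{8}{159} + \frac{\sqrt{223}}{159} \approx 0.043605$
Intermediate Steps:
$K{\left(p \right)} = -8$ ($K{\left(p \right)} = -6 - 2 = -8$)
$A{\left(I \right)} = -6 + \sqrt{-8 + I}$ ($A{\left(I \right)} = -6 + \sqrt{I - 8} = -6 + \sqrt{-8 + I}$)
$\frac{1}{A{\left(231 \right)} + w{\left(14,-4 \right)}} = \frac{1}{\left(-6 + \sqrt{-8 + 231}\right) + 14} = \frac{1}{\left(-6 + \sqrt{223}\right) + 14} = \frac{1}{8 + \sqrt{223}}$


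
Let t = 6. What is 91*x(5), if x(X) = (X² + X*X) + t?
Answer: 5096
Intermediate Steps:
x(X) = 6 + 2*X² (x(X) = (X² + X*X) + 6 = (X² + X²) + 6 = 2*X² + 6 = 6 + 2*X²)
91*x(5) = 91*(6 + 2*5²) = 91*(6 + 2*25) = 91*(6 + 50) = 91*56 = 5096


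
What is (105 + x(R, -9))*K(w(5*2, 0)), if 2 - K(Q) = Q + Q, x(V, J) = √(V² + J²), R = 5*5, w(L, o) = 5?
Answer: -840 - 8*√706 ≈ -1052.6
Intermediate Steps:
R = 25
x(V, J) = √(J² + V²)
K(Q) = 2 - 2*Q (K(Q) = 2 - (Q + Q) = 2 - 2*Q)
(105 + x(R, -9))*K(w(5*2, 0)) = (105 + √((-9)² + 25²))*(2 - 2*5) = (105 + √(81 + 625))*(2 - 10) = (105 + √706)*(-8) = -840 - 8*√706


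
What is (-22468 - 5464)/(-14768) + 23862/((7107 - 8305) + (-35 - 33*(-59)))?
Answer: 15514061/439348 ≈ 35.312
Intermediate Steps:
(-22468 - 5464)/(-14768) + 23862/((7107 - 8305) + (-35 - 33*(-59))) = -27932*(-1/14768) + 23862/(-1198 + (-35 + 1947)) = 6983/3692 + 23862/(-1198 + 1912) = 6983/3692 + 23862/714 = 6983/3692 + 23862*(1/714) = 6983/3692 + 3977/119 = 15514061/439348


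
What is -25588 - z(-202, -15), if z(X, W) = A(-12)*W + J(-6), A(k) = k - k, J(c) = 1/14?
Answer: -358233/14 ≈ -25588.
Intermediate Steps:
J(c) = 1/14
A(k) = 0
z(X, W) = 1/14 (z(X, W) = 0*W + 1/14 = 0 + 1/14 = 1/14)
-25588 - z(-202, -15) = -25588 - 1*1/14 = -25588 - 1/14 = -358233/14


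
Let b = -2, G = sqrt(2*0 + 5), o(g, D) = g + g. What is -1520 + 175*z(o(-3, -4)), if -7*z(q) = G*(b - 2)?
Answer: -1520 + 100*sqrt(5) ≈ -1296.4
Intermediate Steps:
o(g, D) = 2*g
G = sqrt(5) (G = sqrt(0 + 5) = sqrt(5) ≈ 2.2361)
z(q) = 4*sqrt(5)/7 (z(q) = -sqrt(5)*(-2 - 2)/7 = -sqrt(5)*(-4)/7 = -(-4)*sqrt(5)/7 = 4*sqrt(5)/7)
-1520 + 175*z(o(-3, -4)) = -1520 + 175*(4*sqrt(5)/7) = -1520 + 100*sqrt(5)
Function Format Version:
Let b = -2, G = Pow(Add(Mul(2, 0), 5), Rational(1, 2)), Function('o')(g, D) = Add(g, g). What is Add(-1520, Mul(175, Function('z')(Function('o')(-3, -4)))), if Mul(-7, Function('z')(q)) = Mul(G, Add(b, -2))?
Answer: Add(-1520, Mul(100, Pow(5, Rational(1, 2)))) ≈ -1296.4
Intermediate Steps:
Function('o')(g, D) = Mul(2, g)
G = Pow(5, Rational(1, 2)) (G = Pow(Add(0, 5), Rational(1, 2)) = Pow(5, Rational(1, 2)) ≈ 2.2361)
Function('z')(q) = Mul(Rational(4, 7), Pow(5, Rational(1, 2))) (Function('z')(q) = Mul(Rational(-1, 7), Mul(Pow(5, Rational(1, 2)), Add(-2, -2))) = Mul(Rational(-1, 7), Mul(Pow(5, Rational(1, 2)), -4)) = Mul(Rational(-1, 7), Mul(-4, Pow(5, Rational(1, 2)))) = Mul(Rational(4, 7), Pow(5, Rational(1, 2))))
Add(-1520, Mul(175, Function('z')(Function('o')(-3, -4)))) = Add(-1520, Mul(175, Mul(Rational(4, 7), Pow(5, Rational(1, 2))))) = Add(-1520, Mul(100, Pow(5, Rational(1, 2))))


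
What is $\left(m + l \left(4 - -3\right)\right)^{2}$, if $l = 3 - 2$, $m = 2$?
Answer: $81$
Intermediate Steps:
$l = 1$
$\left(m + l \left(4 - -3\right)\right)^{2} = \left(2 + 1 \left(4 - -3\right)\right)^{2} = \left(2 + 1 \left(4 + 3\right)\right)^{2} = \left(2 + 1 \cdot 7\right)^{2} = \left(2 + 7\right)^{2} = 9^{2} = 81$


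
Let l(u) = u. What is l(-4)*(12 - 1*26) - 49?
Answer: 7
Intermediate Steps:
l(-4)*(12 - 1*26) - 49 = -4*(12 - 1*26) - 49 = -4*(12 - 26) - 49 = -4*(-14) - 49 = 56 - 49 = 7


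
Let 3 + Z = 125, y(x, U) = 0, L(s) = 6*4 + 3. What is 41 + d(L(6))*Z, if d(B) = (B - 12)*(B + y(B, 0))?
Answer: 49451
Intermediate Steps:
L(s) = 27 (L(s) = 24 + 3 = 27)
d(B) = B*(-12 + B) (d(B) = (B - 12)*(B + 0) = (-12 + B)*B = B*(-12 + B))
Z = 122 (Z = -3 + 125 = 122)
41 + d(L(6))*Z = 41 + (27*(-12 + 27))*122 = 41 + (27*15)*122 = 41 + 405*122 = 41 + 49410 = 49451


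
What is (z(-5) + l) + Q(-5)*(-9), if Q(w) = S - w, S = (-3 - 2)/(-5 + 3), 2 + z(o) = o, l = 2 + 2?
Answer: -141/2 ≈ -70.500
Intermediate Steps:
l = 4
z(o) = -2 + o
S = 5/2 (S = -5/(-2) = -5*(-½) = 5/2 ≈ 2.5000)
Q(w) = 5/2 - w
(z(-5) + l) + Q(-5)*(-9) = ((-2 - 5) + 4) + (5/2 - 1*(-5))*(-9) = (-7 + 4) + (5/2 + 5)*(-9) = -3 + (15/2)*(-9) = -3 - 135/2 = -141/2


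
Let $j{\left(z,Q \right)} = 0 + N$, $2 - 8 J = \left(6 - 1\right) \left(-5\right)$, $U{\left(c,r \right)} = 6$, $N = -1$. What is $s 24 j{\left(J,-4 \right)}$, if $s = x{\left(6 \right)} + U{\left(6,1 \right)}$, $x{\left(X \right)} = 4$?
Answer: $-240$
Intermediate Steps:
$J = \frac{27}{8}$ ($J = \frac{1}{4} - \frac{\left(6 - 1\right) \left(-5\right)}{8} = \frac{1}{4} - \frac{5 \left(-5\right)}{8} = \frac{1}{4} - - \frac{25}{8} = \frac{1}{4} + \frac{25}{8} = \frac{27}{8} \approx 3.375$)
$j{\left(z,Q \right)} = -1$ ($j{\left(z,Q \right)} = 0 - 1 = -1$)
$s = 10$ ($s = 4 + 6 = 10$)
$s 24 j{\left(J,-4 \right)} = 10 \cdot 24 \left(-1\right) = 240 \left(-1\right) = -240$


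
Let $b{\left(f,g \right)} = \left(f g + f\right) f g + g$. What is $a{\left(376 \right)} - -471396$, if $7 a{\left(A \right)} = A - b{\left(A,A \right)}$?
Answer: $- \frac{20037030980}{7} \approx -2.8624 \cdot 10^{9}$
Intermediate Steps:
$b{\left(f,g \right)} = g + f g \left(f + f g\right)$ ($b{\left(f,g \right)} = \left(f + f g\right) f g + g = f \left(f + f g\right) g + g = f g \left(f + f g\right) + g = g + f g \left(f + f g\right)$)
$a{\left(A \right)} = \frac{A}{7} - \frac{A \left(1 + A^{2} + A^{3}\right)}{7}$ ($a{\left(A \right)} = \frac{A - A \left(1 + A^{2} + A A^{2}\right)}{7} = \frac{A - A \left(1 + A^{2} + A^{3}\right)}{7} = \frac{A}{7} - \frac{A \left(1 + A^{2} + A^{3}\right)}{7}$)
$a{\left(376 \right)} - -471396 = \frac{376^{3} \left(-1 - 376\right)}{7} - -471396 = \frac{1}{7} \cdot 53157376 \left(-1 - 376\right) + 471396 = \frac{1}{7} \cdot 53157376 \left(-377\right) + 471396 = - \frac{20040330752}{7} + 471396 = - \frac{20037030980}{7}$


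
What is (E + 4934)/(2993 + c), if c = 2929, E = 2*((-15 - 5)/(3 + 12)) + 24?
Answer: 7433/8883 ≈ 0.83677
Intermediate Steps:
E = 64/3 (E = 2*(-20/15) + 24 = 2*(-20*1/15) + 24 = 2*(-4/3) + 24 = -8/3 + 24 = 64/3 ≈ 21.333)
(E + 4934)/(2993 + c) = (64/3 + 4934)/(2993 + 2929) = (14866/3)/5922 = (14866/3)*(1/5922) = 7433/8883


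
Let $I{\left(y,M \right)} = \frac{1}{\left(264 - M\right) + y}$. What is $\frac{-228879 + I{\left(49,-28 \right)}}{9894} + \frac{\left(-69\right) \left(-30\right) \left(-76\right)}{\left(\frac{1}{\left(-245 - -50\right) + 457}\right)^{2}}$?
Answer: $- \frac{18217249679576029}{1686927} \approx -1.0799 \cdot 10^{10}$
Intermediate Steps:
$I{\left(y,M \right)} = \frac{1}{264 + y - M}$
$\frac{-228879 + I{\left(49,-28 \right)}}{9894} + \frac{\left(-69\right) \left(-30\right) \left(-76\right)}{\left(\frac{1}{\left(-245 - -50\right) + 457}\right)^{2}} = \frac{-228879 + \frac{1}{264 + 49 - -28}}{9894} + \frac{\left(-69\right) \left(-30\right) \left(-76\right)}{\left(\frac{1}{\left(-245 - -50\right) + 457}\right)^{2}} = \left(-228879 + \frac{1}{264 + 49 + 28}\right) \frac{1}{9894} + \frac{2070 \left(-76\right)}{\left(\frac{1}{\left(-245 + 50\right) + 457}\right)^{2}} = \left(-228879 + \frac{1}{341}\right) \frac{1}{9894} - \frac{157320}{\left(\frac{1}{-195 + 457}\right)^{2}} = \left(-228879 + \frac{1}{341}\right) \frac{1}{9894} - \frac{157320}{\left(\frac{1}{262}\right)^{2}} = \left(- \frac{78047738}{341}\right) \frac{1}{9894} - \frac{157320}{\left(\frac{1}{262}\right)^{2}} = - \frac{39023869}{1686927} - 157320 \frac{1}{\frac{1}{68644}} = - \frac{39023869}{1686927} - 10799074080 = - \frac{18217249679576029}{1686927}$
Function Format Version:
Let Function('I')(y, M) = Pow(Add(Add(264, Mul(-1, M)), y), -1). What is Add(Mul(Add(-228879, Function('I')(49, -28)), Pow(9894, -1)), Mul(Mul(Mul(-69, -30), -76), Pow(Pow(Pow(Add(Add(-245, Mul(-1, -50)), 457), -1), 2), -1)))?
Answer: Rational(-18217249679576029, 1686927) ≈ -1.0799e+10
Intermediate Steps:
Function('I')(y, M) = Pow(Add(264, y, Mul(-1, M)), -1)
Add(Mul(Add(-228879, Function('I')(49, -28)), Pow(9894, -1)), Mul(Mul(Mul(-69, -30), -76), Pow(Pow(Pow(Add(Add(-245, Mul(-1, -50)), 457), -1), 2), -1))) = Add(Mul(Add(-228879, Pow(Add(264, 49, Mul(-1, -28)), -1)), Pow(9894, -1)), Mul(Mul(Mul(-69, -30), -76), Pow(Pow(Pow(Add(Add(-245, Mul(-1, -50)), 457), -1), 2), -1))) = Add(Mul(Add(-228879, Pow(Add(264, 49, 28), -1)), Rational(1, 9894)), Mul(Mul(2070, -76), Pow(Pow(Pow(Add(Add(-245, 50), 457), -1), 2), -1))) = Add(Mul(Add(-228879, Pow(341, -1)), Rational(1, 9894)), Mul(-157320, Pow(Pow(Pow(Add(-195, 457), -1), 2), -1))) = Add(Mul(Add(-228879, Rational(1, 341)), Rational(1, 9894)), Mul(-157320, Pow(Pow(Pow(262, -1), 2), -1))) = Add(Mul(Rational(-78047738, 341), Rational(1, 9894)), Mul(-157320, Pow(Pow(Rational(1, 262), 2), -1))) = Add(Rational(-39023869, 1686927), Mul(-157320, Pow(Rational(1, 68644), -1))) = Add(Rational(-39023869, 1686927), Mul(-157320, 68644)) = Add(Rational(-39023869, 1686927), -10799074080) = Rational(-18217249679576029, 1686927)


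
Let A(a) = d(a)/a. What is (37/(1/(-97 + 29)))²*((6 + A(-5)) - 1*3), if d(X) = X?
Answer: 25321024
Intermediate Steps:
A(a) = 1 (A(a) = a/a = 1)
(37/(1/(-97 + 29)))²*((6 + A(-5)) - 1*3) = (37/(1/(-97 + 29)))²*((6 + 1) - 1*3) = (37/(1/(-68)))²*(7 - 3) = (37/(-1/68))²*4 = (37*(-68))²*4 = (-2516)²*4 = 6330256*4 = 25321024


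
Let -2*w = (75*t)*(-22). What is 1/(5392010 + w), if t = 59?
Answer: 1/5440685 ≈ 1.8380e-7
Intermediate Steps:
w = 48675 (w = -75*59*(-22)/2 = -4425*(-22)/2 = -½*(-97350) = 48675)
1/(5392010 + w) = 1/(5392010 + 48675) = 1/5440685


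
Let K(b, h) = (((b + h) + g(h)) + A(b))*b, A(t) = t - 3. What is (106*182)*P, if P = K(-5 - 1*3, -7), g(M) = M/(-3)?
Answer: 10957856/3 ≈ 3.6526e+6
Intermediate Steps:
g(M) = -M/3 (g(M) = M*(-⅓) = -M/3)
A(t) = -3 + t
K(b, h) = b*(-3 + 2*b + 2*h/3) (K(b, h) = (((b + h) - h/3) + (-3 + b))*b = ((b + 2*h/3) + (-3 + b))*b = (-3 + 2*b + 2*h/3)*b = b*(-3 + 2*b + 2*h/3))
P = 568/3 (P = (-5 - 1*3)*(-9 + 2*(-7) + 6*(-5 - 1*3))/3 = (-5 - 3)*(-9 - 14 + 6*(-5 - 3))/3 = (⅓)*(-8)*(-9 - 14 + 6*(-8)) = (⅓)*(-8)*(-9 - 14 - 48) = (⅓)*(-8)*(-71) = 568/3 ≈ 189.33)
(106*182)*P = (106*182)*(568/3) = 19292*(568/3) = 10957856/3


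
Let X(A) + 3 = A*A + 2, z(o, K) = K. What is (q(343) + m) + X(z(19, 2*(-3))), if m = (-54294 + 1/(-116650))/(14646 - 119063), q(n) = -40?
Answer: -54567820149/12180243050 ≈ -4.4800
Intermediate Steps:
m = 6333395101/12180243050 (m = (-54294 - 1/116650)/(-104417) = -6333395101/116650*(-1/104417) = 6333395101/12180243050 ≈ 0.51997)
X(A) = -1 + A**2 (X(A) = -3 + (A*A + 2) = -3 + (A**2 + 2) = -3 + (2 + A**2) = -1 + A**2)
(q(343) + m) + X(z(19, 2*(-3))) = (-40 + 6333395101/12180243050) + (-1 + (2*(-3))**2) = -480876326899/12180243050 + (-1 + (-6)**2) = -480876326899/12180243050 + (-1 + 36) = -480876326899/12180243050 + 35 = -54567820149/12180243050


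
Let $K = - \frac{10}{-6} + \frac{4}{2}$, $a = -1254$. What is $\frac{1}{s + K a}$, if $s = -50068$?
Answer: $- \frac{1}{54666} \approx -1.8293 \cdot 10^{-5}$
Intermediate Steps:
$K = \frac{11}{3}$ ($K = \left(-10\right) \left(- \frac{1}{6}\right) + 4 \cdot \frac{1}{2} = \frac{5}{3} + 2 = \frac{11}{3} \approx 3.6667$)
$\frac{1}{s + K a} = \frac{1}{-50068 + \frac{11}{3} \left(-1254\right)} = \frac{1}{-50068 - 4598} = \frac{1}{-54666} = - \frac{1}{54666}$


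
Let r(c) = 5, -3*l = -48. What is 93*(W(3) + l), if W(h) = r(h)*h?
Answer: 2883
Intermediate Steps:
l = 16 (l = -⅓*(-48) = 16)
W(h) = 5*h
93*(W(3) + l) = 93*(5*3 + 16) = 93*(15 + 16) = 93*31 = 2883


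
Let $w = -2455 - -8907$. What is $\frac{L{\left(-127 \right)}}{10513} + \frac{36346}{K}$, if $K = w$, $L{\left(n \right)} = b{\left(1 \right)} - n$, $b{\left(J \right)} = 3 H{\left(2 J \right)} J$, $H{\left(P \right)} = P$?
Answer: $\frac{191481807}{33914938} \approx 5.6459$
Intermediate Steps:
$b{\left(J \right)} = 6 J^{2}$ ($b{\left(J \right)} = 3 \cdot 2 J J = 6 J J = 6 J^{2}$)
$w = 6452$ ($w = -2455 + 8907 = 6452$)
$L{\left(n \right)} = 6 - n$ ($L{\left(n \right)} = 6 \cdot 1^{2} - n = 6 \cdot 1 - n = 6 - n$)
$K = 6452$
$\frac{L{\left(-127 \right)}}{10513} + \frac{36346}{K} = \frac{6 - -127}{10513} + \frac{36346}{6452} = \left(6 + 127\right) \frac{1}{10513} + 36346 \cdot \frac{1}{6452} = 133 \cdot \frac{1}{10513} + \frac{18173}{3226} = \frac{133}{10513} + \frac{18173}{3226} = \frac{191481807}{33914938}$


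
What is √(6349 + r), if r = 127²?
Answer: √22478 ≈ 149.93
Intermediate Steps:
r = 16129
√(6349 + r) = √(6349 + 16129) = √22478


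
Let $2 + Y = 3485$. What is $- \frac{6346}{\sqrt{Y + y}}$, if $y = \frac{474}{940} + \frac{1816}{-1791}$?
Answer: $- \frac{19038 \sqrt{274179066305210}}{2931455857} \approx -107.54$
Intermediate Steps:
$Y = 3483$ ($Y = -2 + 3485 = 3483$)
$y = - \frac{429053}{841770}$ ($y = 474 \cdot \frac{1}{940} + 1816 \left(- \frac{1}{1791}\right) = \frac{237}{470} - \frac{1816}{1791} = - \frac{429053}{841770} \approx -0.5097$)
$- \frac{6346}{\sqrt{Y + y}} = - \frac{6346}{\sqrt{3483 - \frac{429053}{841770}}} = - \frac{6346}{\sqrt{\frac{2931455857}{841770}}} = - \frac{6346}{\frac{1}{280590} \sqrt{274179066305210}} = - 6346 \frac{3 \sqrt{274179066305210}}{2931455857} = - \frac{19038 \sqrt{274179066305210}}{2931455857}$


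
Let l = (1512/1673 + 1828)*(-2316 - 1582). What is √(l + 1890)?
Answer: I*√407111470486/239 ≈ 2669.7*I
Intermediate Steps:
l = -1703846984/239 (l = (1512*(1/1673) + 1828)*(-3898) = (216/239 + 1828)*(-3898) = (437108/239)*(-3898) = -1703846984/239 ≈ -7.1291e+6)
√(l + 1890) = √(-1703846984/239 + 1890) = √(-1703395274/239) = I*√407111470486/239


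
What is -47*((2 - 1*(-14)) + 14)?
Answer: -1410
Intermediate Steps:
-47*((2 - 1*(-14)) + 14) = -47*((2 + 14) + 14) = -47*(16 + 14) = -47*30 = -1410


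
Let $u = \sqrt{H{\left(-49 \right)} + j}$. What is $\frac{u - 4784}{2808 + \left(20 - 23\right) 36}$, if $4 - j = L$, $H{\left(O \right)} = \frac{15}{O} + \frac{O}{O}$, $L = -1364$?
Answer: $- \frac{1196}{675} + \frac{\sqrt{67066}}{18900} \approx -1.7582$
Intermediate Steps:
$H{\left(O \right)} = 1 + \frac{15}{O}$ ($H{\left(O \right)} = \frac{15}{O} + 1 = 1 + \frac{15}{O}$)
$j = 1368$ ($j = 4 - -1364 = 4 + 1364 = 1368$)
$u = \frac{\sqrt{67066}}{7}$ ($u = \sqrt{\frac{15 - 49}{-49} + 1368} = \sqrt{\left(- \frac{1}{49}\right) \left(-34\right) + 1368} = \sqrt{\frac{34}{49} + 1368} = \sqrt{\frac{67066}{49}} = \frac{\sqrt{67066}}{7} \approx 36.996$)
$\frac{u - 4784}{2808 + \left(20 - 23\right) 36} = \frac{\frac{\sqrt{67066}}{7} - 4784}{2808 + \left(20 - 23\right) 36} = \frac{-4784 + \frac{\sqrt{67066}}{7}}{2808 - 108} = \frac{-4784 + \frac{\sqrt{67066}}{7}}{2700} = \left(-4784 + \frac{\sqrt{67066}}{7}\right) \frac{1}{2700} = - \frac{1196}{675} + \frac{\sqrt{67066}}{18900}$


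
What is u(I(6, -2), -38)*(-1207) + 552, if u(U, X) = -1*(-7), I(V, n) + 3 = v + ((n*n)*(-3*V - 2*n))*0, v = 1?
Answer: -7897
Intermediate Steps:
I(V, n) = -2 (I(V, n) = -3 + (1 + ((n*n)*(-3*V - 2*n))*0) = -3 + (1 + (n**2*(-3*V - 2*n))*0) = -3 + (1 + 0) = -3 + 1 = -2)
u(U, X) = 7
u(I(6, -2), -38)*(-1207) + 552 = 7*(-1207) + 552 = -8449 + 552 = -7897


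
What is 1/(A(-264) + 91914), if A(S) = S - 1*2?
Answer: 1/91648 ≈ 1.0911e-5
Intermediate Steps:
A(S) = -2 + S (A(S) = S - 2 = -2 + S)
1/(A(-264) + 91914) = 1/((-2 - 264) + 91914) = 1/(-266 + 91914) = 1/91648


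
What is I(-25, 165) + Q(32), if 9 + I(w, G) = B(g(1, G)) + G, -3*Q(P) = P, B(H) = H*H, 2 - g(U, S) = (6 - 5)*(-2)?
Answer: 484/3 ≈ 161.33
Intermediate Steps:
g(U, S) = 4 (g(U, S) = 2 - (6 - 5)*(-2) = 2 - (-2) = 2 - 1*(-2) = 2 + 2 = 4)
B(H) = H²
Q(P) = -P/3
I(w, G) = 7 + G (I(w, G) = -9 + (4² + G) = -9 + (16 + G) = 7 + G)
I(-25, 165) + Q(32) = (7 + 165) - ⅓*32 = 172 - 32/3 = 484/3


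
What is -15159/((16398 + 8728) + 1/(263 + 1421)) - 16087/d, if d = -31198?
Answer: -115738811593/1320055547630 ≈ -0.087677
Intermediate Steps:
-15159/((16398 + 8728) + 1/(263 + 1421)) - 16087/d = -15159/((16398 + 8728) + 1/(263 + 1421)) - 16087/(-31198) = -15159/(25126 + 1/1684) - 16087*(-1/31198) = -15159/(25126 + 1/1684) + 16087/31198 = -15159/42312185/1684 + 16087/31198 = -15159*1684/42312185 + 16087/31198 = -25527756/42312185 + 16087/31198 = -115738811593/1320055547630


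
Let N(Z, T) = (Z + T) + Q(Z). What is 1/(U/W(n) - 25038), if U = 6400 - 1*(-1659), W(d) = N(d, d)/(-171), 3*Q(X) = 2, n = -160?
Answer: -958/19852137 ≈ -4.8257e-5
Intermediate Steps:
Q(X) = ⅔ (Q(X) = (⅓)*2 = ⅔)
N(Z, T) = ⅔ + T + Z (N(Z, T) = (Z + T) + ⅔ = (T + Z) + ⅔ = ⅔ + T + Z)
W(d) = -2/513 - 2*d/171 (W(d) = (⅔ + d + d)/(-171) = (⅔ + 2*d)*(-1/171) = -2/513 - 2*d/171)
U = 8059 (U = 6400 + 1659 = 8059)
1/(U/W(n) - 25038) = 1/(8059/(-2/513 - 2/171*(-160)) - 25038) = 1/(8059/(-2/513 + 320/171) - 25038) = 1/(8059/(958/513) - 25038) = 1/(8059*(513/958) - 25038) = 1/(4134267/958 - 25038) = 1/(-19852137/958) = -958/19852137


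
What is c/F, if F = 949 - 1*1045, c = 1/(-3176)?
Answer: 1/304896 ≈ 3.2798e-6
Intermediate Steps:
c = -1/3176 ≈ -0.00031486
F = -96 (F = 949 - 1045 = -96)
c/F = -1/3176/(-96) = -1/3176*(-1/96) = 1/304896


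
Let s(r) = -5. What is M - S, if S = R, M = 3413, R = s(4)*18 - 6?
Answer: 3509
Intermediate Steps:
R = -96 (R = -5*18 - 6 = -90 - 6 = -96)
S = -96
M - S = 3413 - 1*(-96) = 3413 + 96 = 3509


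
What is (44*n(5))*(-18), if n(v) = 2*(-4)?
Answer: 6336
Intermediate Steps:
n(v) = -8
(44*n(5))*(-18) = (44*(-8))*(-18) = -352*(-18) = 6336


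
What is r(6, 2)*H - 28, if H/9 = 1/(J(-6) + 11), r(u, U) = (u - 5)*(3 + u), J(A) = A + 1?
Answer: -29/2 ≈ -14.500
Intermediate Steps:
J(A) = 1 + A
r(u, U) = (-5 + u)*(3 + u)
H = 3/2 (H = 9/((1 - 6) + 11) = 9/(-5 + 11) = 9/6 = 9*(⅙) = 3/2 ≈ 1.5000)
r(6, 2)*H - 28 = (-15 + 6² - 2*6)*(3/2) - 28 = (-15 + 36 - 12)*(3/2) - 28 = 9*(3/2) - 28 = 27/2 - 28 = -29/2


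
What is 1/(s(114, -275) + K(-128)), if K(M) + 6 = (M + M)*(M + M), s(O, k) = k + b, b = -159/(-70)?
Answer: 70/4568009 ≈ 1.5324e-5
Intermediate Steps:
b = 159/70 (b = -159*(-1/70) = 159/70 ≈ 2.2714)
s(O, k) = 159/70 + k (s(O, k) = k + 159/70 = 159/70 + k)
K(M) = -6 + 4*M² (K(M) = -6 + (M + M)*(M + M) = -6 + (2*M)*(2*M) = -6 + 4*M²)
1/(s(114, -275) + K(-128)) = 1/((159/70 - 275) + (-6 + 4*(-128)²)) = 1/(-19091/70 + (-6 + 4*16384)) = 1/(-19091/70 + (-6 + 65536)) = 1/(-19091/70 + 65530) = 1/(4568009/70) = 70/4568009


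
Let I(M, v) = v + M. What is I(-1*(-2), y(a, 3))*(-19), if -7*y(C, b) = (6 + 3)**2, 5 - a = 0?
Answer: 1273/7 ≈ 181.86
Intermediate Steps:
a = 5 (a = 5 - 1*0 = 5 + 0 = 5)
y(C, b) = -81/7 (y(C, b) = -(6 + 3)**2/7 = -1/7*9**2 = -1/7*81 = -81/7)
I(M, v) = M + v
I(-1*(-2), y(a, 3))*(-19) = (-1*(-2) - 81/7)*(-19) = (2 - 81/7)*(-19) = -67/7*(-19) = 1273/7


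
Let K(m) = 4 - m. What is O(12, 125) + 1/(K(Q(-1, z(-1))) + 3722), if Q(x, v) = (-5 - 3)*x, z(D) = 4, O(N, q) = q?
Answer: 464751/3718 ≈ 125.00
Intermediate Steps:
Q(x, v) = -8*x
O(12, 125) + 1/(K(Q(-1, z(-1))) + 3722) = 125 + 1/((4 - (-8)*(-1)) + 3722) = 125 + 1/((4 - 1*8) + 3722) = 125 + 1/((4 - 8) + 3722) = 125 + 1/(-4 + 3722) = 125 + 1/3718 = 464751/3718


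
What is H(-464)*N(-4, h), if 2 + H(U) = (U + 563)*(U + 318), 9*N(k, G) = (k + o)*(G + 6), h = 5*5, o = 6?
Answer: -896272/9 ≈ -99586.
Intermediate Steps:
h = 25
N(k, G) = (6 + G)*(6 + k)/9 (N(k, G) = ((k + 6)*(G + 6))/9 = ((6 + k)*(6 + G))/9 = ((6 + G)*(6 + k))/9 = (6 + G)*(6 + k)/9)
H(U) = -2 + (318 + U)*(563 + U) (H(U) = -2 + (U + 563)*(U + 318) = -2 + (563 + U)*(318 + U) = -2 + (318 + U)*(563 + U))
H(-464)*N(-4, h) = (179032 + (-464)² + 881*(-464))*(4 + (⅔)*25 + (⅔)*(-4) + (⅑)*25*(-4)) = (179032 + 215296 - 408784)*(4 + 50/3 - 8/3 - 100/9) = -14456*62/9 = -896272/9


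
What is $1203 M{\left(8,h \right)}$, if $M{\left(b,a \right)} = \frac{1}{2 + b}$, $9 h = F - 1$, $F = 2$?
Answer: $\frac{1203}{10} \approx 120.3$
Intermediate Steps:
$h = \frac{1}{9}$ ($h = \frac{2 - 1}{9} = \frac{1}{9} \cdot 1 = \frac{1}{9} \approx 0.11111$)
$1203 M{\left(8,h \right)} = \frac{1203}{2 + 8} = \frac{1203}{10}$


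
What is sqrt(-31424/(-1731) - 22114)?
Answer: I*sqrt(66207132210)/1731 ≈ 148.65*I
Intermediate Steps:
sqrt(-31424/(-1731) - 22114) = sqrt(-31424*(-1/1731) - 22114) = sqrt(31424/1731 - 22114) = sqrt(-38247910/1731) = I*sqrt(66207132210)/1731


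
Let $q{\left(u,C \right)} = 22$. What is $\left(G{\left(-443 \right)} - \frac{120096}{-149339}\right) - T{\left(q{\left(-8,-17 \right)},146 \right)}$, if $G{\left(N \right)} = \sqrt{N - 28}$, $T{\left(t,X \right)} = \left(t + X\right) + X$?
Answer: $- \frac{46772350}{149339} + i \sqrt{471} \approx -313.2 + 21.703 i$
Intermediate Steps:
$T{\left(t,X \right)} = t + 2 X$ ($T{\left(t,X \right)} = \left(X + t\right) + X = t + 2 X$)
$G{\left(N \right)} = \sqrt{-28 + N}$
$\left(G{\left(-443 \right)} - \frac{120096}{-149339}\right) - T{\left(q{\left(-8,-17 \right)},146 \right)} = \left(\sqrt{-28 - 443} - \frac{120096}{-149339}\right) - \left(22 + 2 \cdot 146\right) = \left(\sqrt{-471} - 120096 \left(- \frac{1}{149339}\right)\right) - \left(22 + 292\right) = \left(i \sqrt{471} - - \frac{120096}{149339}\right) - 314 = \left(i \sqrt{471} + \frac{120096}{149339}\right) - 314 = \left(\frac{120096}{149339} + i \sqrt{471}\right) - 314 = - \frac{46772350}{149339} + i \sqrt{471}$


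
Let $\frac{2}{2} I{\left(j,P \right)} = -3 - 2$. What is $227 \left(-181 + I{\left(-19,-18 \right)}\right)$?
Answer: $-42222$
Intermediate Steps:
$I{\left(j,P \right)} = -5$ ($I{\left(j,P \right)} = -3 - 2 = -5$)
$227 \left(-181 + I{\left(-19,-18 \right)}\right) = 227 \left(-181 - 5\right) = 227 \left(-186\right) = -42222$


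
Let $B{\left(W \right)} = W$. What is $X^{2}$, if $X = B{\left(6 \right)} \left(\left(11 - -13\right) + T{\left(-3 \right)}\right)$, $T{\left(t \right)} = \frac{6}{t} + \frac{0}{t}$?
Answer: $17424$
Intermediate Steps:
$T{\left(t \right)} = \frac{6}{t}$ ($T{\left(t \right)} = \frac{6}{t} + 0 = \frac{6}{t}$)
$X = 132$ ($X = 6 \left(\left(11 - -13\right) + \frac{6}{-3}\right) = 6 \left(\left(11 + 13\right) + 6 \left(- \frac{1}{3}\right)\right) = 6 \left(24 - 2\right) = 6 \cdot 22 = 132$)
$X^{2} = 132^{2} = 17424$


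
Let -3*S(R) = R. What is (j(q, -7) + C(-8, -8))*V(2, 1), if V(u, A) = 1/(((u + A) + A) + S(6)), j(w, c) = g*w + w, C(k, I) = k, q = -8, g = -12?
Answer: 40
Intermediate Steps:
j(w, c) = -11*w (j(w, c) = -12*w + w = -11*w)
S(R) = -R/3
V(u, A) = 1/(-2 + u + 2*A) (V(u, A) = 1/(((u + A) + A) - 1/3*6) = 1/(((A + u) + A) - 2) = 1/((u + 2*A) - 2) = 1/(-2 + u + 2*A))
(j(q, -7) + C(-8, -8))*V(2, 1) = (-11*(-8) - 8)/(-2 + 2 + 2*1) = (88 - 8)/(-2 + 2 + 2) = 80/2 = 80*(1/2) = 40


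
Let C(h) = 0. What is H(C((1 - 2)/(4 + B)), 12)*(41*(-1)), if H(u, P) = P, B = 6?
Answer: -492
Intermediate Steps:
H(C((1 - 2)/(4 + B)), 12)*(41*(-1)) = 12*(41*(-1)) = 12*(-41) = -492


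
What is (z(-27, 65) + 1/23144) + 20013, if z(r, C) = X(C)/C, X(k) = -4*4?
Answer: 30106386441/1504360 ≈ 20013.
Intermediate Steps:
X(k) = -16
z(r, C) = -16/C
(z(-27, 65) + 1/23144) + 20013 = (-16/65 + 1/23144) + 20013 = -370239/1504360 + 20013 = 30106386441/1504360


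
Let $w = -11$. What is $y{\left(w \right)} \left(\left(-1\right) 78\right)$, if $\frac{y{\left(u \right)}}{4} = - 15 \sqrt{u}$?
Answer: $4680 i \sqrt{11} \approx 15522.0 i$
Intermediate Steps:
$y{\left(u \right)} = - 60 \sqrt{u}$ ($y{\left(u \right)} = 4 \left(- 15 \sqrt{u}\right) = - 60 \sqrt{u}$)
$y{\left(w \right)} \left(\left(-1\right) 78\right) = - 60 \sqrt{-11} \left(\left(-1\right) 78\right) = - 60 i \sqrt{11} \left(-78\right) = 4680 i \sqrt{11}$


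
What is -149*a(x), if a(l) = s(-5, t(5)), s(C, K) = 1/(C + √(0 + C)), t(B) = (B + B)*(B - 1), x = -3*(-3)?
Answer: 149/6 + 149*I*√5/30 ≈ 24.833 + 11.106*I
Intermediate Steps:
x = 9
t(B) = 2*B*(-1 + B) (t(B) = (2*B)*(-1 + B) = 2*B*(-1 + B))
s(C, K) = 1/(C + √C)
a(l) = 1/(-5 + I*√5) (a(l) = 1/(-5 + √(-5)) = 1/(-5 + I*√5))
-149*a(x) = -149*(-⅙ - I*√5/30) = 149/6 + 149*I*√5/30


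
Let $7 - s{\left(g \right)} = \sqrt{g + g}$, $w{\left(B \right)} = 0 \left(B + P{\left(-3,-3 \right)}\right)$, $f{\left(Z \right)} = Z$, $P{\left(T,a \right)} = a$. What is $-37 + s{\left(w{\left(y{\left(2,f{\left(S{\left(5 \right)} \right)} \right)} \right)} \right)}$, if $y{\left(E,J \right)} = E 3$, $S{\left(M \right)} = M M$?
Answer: $-30$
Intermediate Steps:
$S{\left(M \right)} = M^{2}$
$y{\left(E,J \right)} = 3 E$
$w{\left(B \right)} = 0$ ($w{\left(B \right)} = 0 \left(B - 3\right) = 0 \left(-3 + B\right) = 0$)
$s{\left(g \right)} = 7 - \sqrt{2} \sqrt{g}$ ($s{\left(g \right)} = 7 - \sqrt{g + g} = 7 - \sqrt{2 g} = 7 - \sqrt{2} \sqrt{g}$)
$-37 + s{\left(w{\left(y{\left(2,f{\left(S{\left(5 \right)} \right)} \right)} \right)} \right)} = -37 + \left(7 - \sqrt{2} \sqrt{0}\right) = -37 + \left(7 - \sqrt{2} \cdot 0\right) = -37 + \left(7 + 0\right) = -37 + 7 = -30$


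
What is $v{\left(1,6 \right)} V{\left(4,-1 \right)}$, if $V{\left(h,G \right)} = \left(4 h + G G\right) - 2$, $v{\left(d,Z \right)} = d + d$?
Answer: $30$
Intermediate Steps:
$v{\left(d,Z \right)} = 2 d$
$V{\left(h,G \right)} = -2 + G^{2} + 4 h$ ($V{\left(h,G \right)} = \left(4 h + G^{2}\right) - 2 = \left(G^{2} + 4 h\right) - 2 = -2 + G^{2} + 4 h$)
$v{\left(1,6 \right)} V{\left(4,-1 \right)} = 2 \cdot 1 \left(-2 + \left(-1\right)^{2} + 4 \cdot 4\right) = 2 \left(-2 + 1 + 16\right) = 2 \cdot 15 = 30$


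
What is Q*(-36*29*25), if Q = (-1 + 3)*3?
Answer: -156600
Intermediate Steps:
Q = 6 (Q = 2*3 = 6)
Q*(-36*29*25) = 6*(-36*29*25) = 6*(-1044*25) = 6*(-26100) = -156600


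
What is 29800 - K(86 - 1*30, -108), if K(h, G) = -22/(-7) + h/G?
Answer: 5631704/189 ≈ 29797.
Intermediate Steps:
K(h, G) = 22/7 + h/G (K(h, G) = -22*(-⅐) + h/G = 22/7 + h/G)
29800 - K(86 - 1*30, -108) = 29800 - (22/7 + (86 - 1*30)/(-108)) = 29800 - (22/7 + (86 - 30)*(-1/108)) = 29800 - (22/7 + 56*(-1/108)) = 29800 - (22/7 - 14/27) = 29800 - 1*496/189 = 29800 - 496/189 = 5631704/189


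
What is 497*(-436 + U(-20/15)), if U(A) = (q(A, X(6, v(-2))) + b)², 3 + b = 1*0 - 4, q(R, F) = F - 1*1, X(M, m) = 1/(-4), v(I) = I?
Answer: -2925839/16 ≈ -1.8287e+5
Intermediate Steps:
X(M, m) = -¼
q(R, F) = -1 + F (q(R, F) = F - 1 = -1 + F)
b = -7 (b = -3 + (1*0 - 4) = -3 + (0 - 4) = -3 - 4 = -7)
U(A) = 1089/16 (U(A) = ((-1 - ¼) - 7)² = (-5/4 - 7)² = (-33/4)² = 1089/16)
497*(-436 + U(-20/15)) = 497*(-436 + 1089/16) = 497*(-5887/16) = -2925839/16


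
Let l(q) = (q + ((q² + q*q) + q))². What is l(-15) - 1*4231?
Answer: 172169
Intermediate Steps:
l(q) = (2*q + 2*q²)² (l(q) = (q + ((q² + q²) + q))² = (q + (2*q² + q))² = (q + (q + 2*q²))² = (2*q + 2*q²)²)
l(-15) - 1*4231 = 4*(-15)²*(1 - 15)² - 1*4231 = 4*225*(-14)² - 4231 = 4*225*196 - 4231 = 176400 - 4231 = 172169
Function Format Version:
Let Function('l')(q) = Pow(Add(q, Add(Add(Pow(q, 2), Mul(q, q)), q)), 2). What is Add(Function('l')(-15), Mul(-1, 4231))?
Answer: 172169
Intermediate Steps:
Function('l')(q) = Pow(Add(Mul(2, q), Mul(2, Pow(q, 2))), 2) (Function('l')(q) = Pow(Add(q, Add(Add(Pow(q, 2), Pow(q, 2)), q)), 2) = Pow(Add(q, Add(Mul(2, Pow(q, 2)), q)), 2) = Pow(Add(q, Add(q, Mul(2, Pow(q, 2)))), 2) = Pow(Add(Mul(2, q), Mul(2, Pow(q, 2))), 2))
Add(Function('l')(-15), Mul(-1, 4231)) = Add(Mul(4, Pow(-15, 2), Pow(Add(1, -15), 2)), Mul(-1, 4231)) = Add(Mul(4, 225, Pow(-14, 2)), -4231) = Add(Mul(4, 225, 196), -4231) = Add(176400, -4231) = 172169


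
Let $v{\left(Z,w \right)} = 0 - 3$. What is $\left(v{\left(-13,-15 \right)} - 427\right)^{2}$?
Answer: $184900$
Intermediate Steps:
$v{\left(Z,w \right)} = -3$
$\left(v{\left(-13,-15 \right)} - 427\right)^{2} = \left(-3 - 427\right)^{2} = \left(-430\right)^{2} = 184900$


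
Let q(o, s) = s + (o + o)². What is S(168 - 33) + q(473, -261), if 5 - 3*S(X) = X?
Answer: 2683835/3 ≈ 8.9461e+5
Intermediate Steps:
S(X) = 5/3 - X/3
q(o, s) = s + 4*o² (q(o, s) = s + (2*o)² = s + 4*o²)
S(168 - 33) + q(473, -261) = (5/3 - (168 - 33)/3) + (-261 + 4*473²) = (5/3 - ⅓*135) + (-261 + 4*223729) = (5/3 - 45) + (-261 + 894916) = -130/3 + 894655 = 2683835/3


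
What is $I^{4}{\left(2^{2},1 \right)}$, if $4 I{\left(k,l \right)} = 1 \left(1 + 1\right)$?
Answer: $\frac{1}{16} \approx 0.0625$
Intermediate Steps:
$I{\left(k,l \right)} = \frac{1}{2}$ ($I{\left(k,l \right)} = \frac{1 \left(1 + 1\right)}{4} = \frac{1 \cdot 2}{4} = \frac{1}{4} \cdot 2 = \frac{1}{2}$)
$I^{4}{\left(2^{2},1 \right)} = \left(\frac{1}{2}\right)^{4} = \frac{1}{16}$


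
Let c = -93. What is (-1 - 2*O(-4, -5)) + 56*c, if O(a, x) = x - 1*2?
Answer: -5195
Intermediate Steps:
O(a, x) = -2 + x (O(a, x) = x - 2 = -2 + x)
(-1 - 2*O(-4, -5)) + 56*c = (-1 - 2*(-2 - 5)) + 56*(-93) = (-1 - 2*(-7)) - 5208 = (-1 + 14) - 5208 = 13 - 5208 = -5195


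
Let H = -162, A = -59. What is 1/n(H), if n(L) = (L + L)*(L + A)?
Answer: 1/71604 ≈ 1.3966e-5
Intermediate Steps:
n(L) = 2*L*(-59 + L) (n(L) = (L + L)*(L - 59) = (2*L)*(-59 + L) = 2*L*(-59 + L))
1/n(H) = 1/(2*(-162)*(-59 - 162)) = 1/(2*(-162)*(-221)) = 1/71604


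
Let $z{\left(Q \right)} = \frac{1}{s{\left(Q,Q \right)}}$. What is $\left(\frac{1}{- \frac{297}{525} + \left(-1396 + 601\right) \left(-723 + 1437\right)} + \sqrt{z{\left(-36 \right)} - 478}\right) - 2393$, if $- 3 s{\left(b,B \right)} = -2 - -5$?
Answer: $- \frac{237709490332}{99335349} + i \sqrt{479} \approx -2393.0 + 21.886 i$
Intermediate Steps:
$s{\left(b,B \right)} = -1$ ($s{\left(b,B \right)} = - \frac{-2 - -5}{3} = - \frac{-2 + 5}{3} = \left(- \frac{1}{3}\right) 3 = -1$)
$z{\left(Q \right)} = -1$ ($z{\left(Q \right)} = \frac{1}{-1} = -1$)
$\left(\frac{1}{- \frac{297}{525} + \left(-1396 + 601\right) \left(-723 + 1437\right)} + \sqrt{z{\left(-36 \right)} - 478}\right) - 2393 = \left(\frac{1}{- \frac{297}{525} + \left(-1396 + 601\right) \left(-723 + 1437\right)} + \sqrt{-1 - 478}\right) - 2393 = \left(\frac{1}{\left(-297\right) \frac{1}{525} - 567630} + \sqrt{-479}\right) - 2393 = \left(\frac{1}{- \frac{99}{175} - 567630} + i \sqrt{479}\right) - 2393 = \left(\frac{1}{- \frac{99335349}{175}} + i \sqrt{479}\right) - 2393 = \left(- \frac{175}{99335349} + i \sqrt{479}\right) - 2393 = - \frac{237709490332}{99335349} + i \sqrt{479}$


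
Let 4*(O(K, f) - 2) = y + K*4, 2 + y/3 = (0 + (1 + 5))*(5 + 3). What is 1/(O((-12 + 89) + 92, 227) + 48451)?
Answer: 2/97313 ≈ 2.0552e-5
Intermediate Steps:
y = 138 (y = -6 + 3*((0 + (1 + 5))*(5 + 3)) = -6 + 3*((0 + 6)*8) = -6 + 3*(6*8) = -6 + 3*48 = -6 + 144 = 138)
O(K, f) = 73/2 + K (O(K, f) = 2 + (138 + K*4)/4 = 2 + (138 + 4*K)/4 = 2 + (69/2 + K) = 73/2 + K)
1/(O((-12 + 89) + 92, 227) + 48451) = 1/((73/2 + ((-12 + 89) + 92)) + 48451) = 1/((73/2 + (77 + 92)) + 48451) = 1/((73/2 + 169) + 48451) = 1/(411/2 + 48451) = 1/(97313/2) = 2/97313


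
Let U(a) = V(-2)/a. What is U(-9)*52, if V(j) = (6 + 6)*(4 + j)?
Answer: -416/3 ≈ -138.67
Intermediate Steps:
V(j) = 48 + 12*j (V(j) = 12*(4 + j) = 48 + 12*j)
U(a) = 24/a (U(a) = (48 + 12*(-2))/a = (48 - 24)/a = 24/a)
U(-9)*52 = (24/(-9))*52 = (24*(-⅑))*52 = -8/3*52 = -416/3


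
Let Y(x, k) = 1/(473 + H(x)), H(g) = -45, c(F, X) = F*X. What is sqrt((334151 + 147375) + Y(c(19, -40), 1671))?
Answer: 11*sqrt(182247643)/214 ≈ 693.92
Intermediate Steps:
Y(x, k) = 1/428 (Y(x, k) = 1/(473 - 45) = 1/428)
sqrt((334151 + 147375) + Y(c(19, -40), 1671)) = sqrt((334151 + 147375) + 1/428) = sqrt(481526 + 1/428) = sqrt(206093129/428) = 11*sqrt(182247643)/214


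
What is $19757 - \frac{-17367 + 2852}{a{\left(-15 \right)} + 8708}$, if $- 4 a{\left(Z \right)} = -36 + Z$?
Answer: $\frac{689241491}{34883} \approx 19759.0$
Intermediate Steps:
$a{\left(Z \right)} = 9 - \frac{Z}{4}$ ($a{\left(Z \right)} = - \frac{-36 + Z}{4} = 9 - \frac{Z}{4}$)
$19757 - \frac{-17367 + 2852}{a{\left(-15 \right)} + 8708} = 19757 - \frac{-17367 + 2852}{\left(9 - - \frac{15}{4}\right) + 8708} = 19757 - - \frac{14515}{\left(9 + \frac{15}{4}\right) + 8708} = 19757 - - \frac{14515}{\frac{51}{4} + 8708} = 19757 - - \frac{14515}{\frac{34883}{4}} = 19757 - \left(-14515\right) \frac{4}{34883} = 19757 - - \frac{58060}{34883} = 19757 + \frac{58060}{34883} = \frac{689241491}{34883}$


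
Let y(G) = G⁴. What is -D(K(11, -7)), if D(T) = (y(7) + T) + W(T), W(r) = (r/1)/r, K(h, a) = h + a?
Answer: -2406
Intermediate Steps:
K(h, a) = a + h
W(r) = 1 (W(r) = (r*1)/r = r/r = 1)
D(T) = 2402 + T (D(T) = (7⁴ + T) + 1 = (2401 + T) + 1 = 2402 + T)
-D(K(11, -7)) = -(2402 + (-7 + 11)) = -(2402 + 4) = -1*2406 = -2406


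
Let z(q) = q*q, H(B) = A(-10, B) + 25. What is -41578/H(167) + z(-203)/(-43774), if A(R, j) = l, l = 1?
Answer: -910553403/569062 ≈ -1600.1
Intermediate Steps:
A(R, j) = 1
H(B) = 26 (H(B) = 1 + 25 = 26)
z(q) = q²
-41578/H(167) + z(-203)/(-43774) = -41578/26 + (-203)²/(-43774) = -41578*1/26 + 41209*(-1/43774) = -20789/13 - 41209/43774 = -910553403/569062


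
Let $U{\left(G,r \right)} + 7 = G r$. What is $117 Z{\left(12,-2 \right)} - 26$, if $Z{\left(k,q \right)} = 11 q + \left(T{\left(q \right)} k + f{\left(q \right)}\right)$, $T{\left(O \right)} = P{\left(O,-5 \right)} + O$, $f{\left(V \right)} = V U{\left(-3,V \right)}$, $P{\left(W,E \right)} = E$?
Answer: $-12194$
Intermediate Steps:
$U{\left(G,r \right)} = -7 + G r$
$f{\left(V \right)} = V \left(-7 - 3 V\right)$
$T{\left(O \right)} = -5 + O$
$Z{\left(k,q \right)} = 11 q + k \left(-5 + q\right) - q \left(7 + 3 q\right)$ ($Z{\left(k,q \right)} = 11 q + \left(\left(-5 + q\right) k - q \left(7 + 3 q\right)\right) = 11 q + \left(k \left(-5 + q\right) - q \left(7 + 3 q\right)\right) = 11 q + k \left(-5 + q\right) - q \left(7 + 3 q\right)$)
$117 Z{\left(12,-2 \right)} - 26 = 117 \left(11 \left(-2\right) + 12 \left(-5 - 2\right) - - 2 \left(7 + 3 \left(-2\right)\right)\right) - 26 = 117 \left(-22 + 12 \left(-7\right) - - 2 \left(7 - 6\right)\right) - 26 = 117 \left(-22 - 84 - \left(-2\right) 1\right) - 26 = 117 \left(-22 - 84 + 2\right) - 26 = 117 \left(-104\right) - 26 = -12168 - 26 = -12194$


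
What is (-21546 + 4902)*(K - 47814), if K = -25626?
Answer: 1222335360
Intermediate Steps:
(-21546 + 4902)*(K - 47814) = (-21546 + 4902)*(-25626 - 47814) = -16644*(-73440) = 1222335360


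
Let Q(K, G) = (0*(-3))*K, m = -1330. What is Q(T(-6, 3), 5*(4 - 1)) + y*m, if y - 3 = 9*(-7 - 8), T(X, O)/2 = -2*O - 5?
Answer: 175560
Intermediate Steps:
T(X, O) = -10 - 4*O (T(X, O) = 2*(-2*O - 5) = 2*(-5 - 2*O) = -10 - 4*O)
y = -132 (y = 3 + 9*(-7 - 8) = 3 + 9*(-15) = 3 - 135 = -132)
Q(K, G) = 0 (Q(K, G) = 0*K = 0)
Q(T(-6, 3), 5*(4 - 1)) + y*m = 0 - 132*(-1330) = 0 + 175560 = 175560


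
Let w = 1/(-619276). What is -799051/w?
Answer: 494833107076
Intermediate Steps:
w = -1/619276 ≈ -1.6148e-6
-799051/w = -799051/(-1/619276) = -799051*(-619276) = 494833107076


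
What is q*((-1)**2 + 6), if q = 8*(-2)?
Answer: -112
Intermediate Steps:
q = -16
q*((-1)**2 + 6) = -16*((-1)**2 + 6) = -16*(1 + 6) = -16*7 = -112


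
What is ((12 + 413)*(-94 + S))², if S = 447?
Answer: 22507500625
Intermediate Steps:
((12 + 413)*(-94 + S))² = ((12 + 413)*(-94 + 447))² = (425*353)² = 150025² = 22507500625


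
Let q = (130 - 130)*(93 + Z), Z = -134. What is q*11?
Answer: 0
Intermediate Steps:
q = 0 (q = (130 - 130)*(93 - 134) = 0*(-41) = 0)
q*11 = 0*11 = 0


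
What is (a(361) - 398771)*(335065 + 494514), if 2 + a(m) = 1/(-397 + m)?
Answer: -11909294265991/36 ≈ -3.3081e+11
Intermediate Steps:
a(m) = -2 + 1/(-397 + m)
(a(361) - 398771)*(335065 + 494514) = ((795 - 2*361)/(-397 + 361) - 398771)*(335065 + 494514) = ((795 - 722)/(-36) - 398771)*829579 = (-1/36*73 - 398771)*829579 = (-73/36 - 398771)*829579 = -14355829/36*829579 = -11909294265991/36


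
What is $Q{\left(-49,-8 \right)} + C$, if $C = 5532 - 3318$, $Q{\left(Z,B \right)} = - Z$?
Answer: $2263$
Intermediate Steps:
$C = 2214$
$Q{\left(-49,-8 \right)} + C = \left(-1\right) \left(-49\right) + 2214 = 49 + 2214 = 2263$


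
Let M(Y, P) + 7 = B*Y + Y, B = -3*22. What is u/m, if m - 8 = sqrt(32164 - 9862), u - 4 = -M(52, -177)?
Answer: -13564/11119 + 10173*sqrt(2478)/22238 ≈ 21.552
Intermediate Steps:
B = -66
M(Y, P) = -7 - 65*Y (M(Y, P) = -7 + (-66*Y + Y) = -7 - 65*Y)
u = 3391 (u = 4 - (-7 - 65*52) = 4 - (-7 - 3380) = 4 - 1*(-3387) = 4 + 3387 = 3391)
m = 8 + 3*sqrt(2478) (m = 8 + sqrt(32164 - 9862) = 8 + sqrt(22302) = 8 + 3*sqrt(2478) ≈ 157.34)
u/m = 3391/(8 + 3*sqrt(2478))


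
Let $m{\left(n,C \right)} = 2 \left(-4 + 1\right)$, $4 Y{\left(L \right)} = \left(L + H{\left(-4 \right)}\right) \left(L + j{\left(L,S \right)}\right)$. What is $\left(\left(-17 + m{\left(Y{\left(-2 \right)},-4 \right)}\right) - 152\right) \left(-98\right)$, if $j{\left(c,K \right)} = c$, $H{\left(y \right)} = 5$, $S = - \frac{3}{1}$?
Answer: $17150$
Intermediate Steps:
$S = -3$ ($S = \left(-3\right) 1 = -3$)
$Y{\left(L \right)} = \frac{L \left(5 + L\right)}{2}$ ($Y{\left(L \right)} = \frac{\left(L + 5\right) \left(L + L\right)}{4} = \frac{\left(5 + L\right) 2 L}{4} = \frac{2 L \left(5 + L\right)}{4} = \frac{L \left(5 + L\right)}{2}$)
$m{\left(n,C \right)} = -6$ ($m{\left(n,C \right)} = 2 \left(-3\right) = -6$)
$\left(\left(-17 + m{\left(Y{\left(-2 \right)},-4 \right)}\right) - 152\right) \left(-98\right) = \left(\left(-17 - 6\right) - 152\right) \left(-98\right) = \left(-23 - 152\right) \left(-98\right) = \left(-175\right) \left(-98\right) = 17150$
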